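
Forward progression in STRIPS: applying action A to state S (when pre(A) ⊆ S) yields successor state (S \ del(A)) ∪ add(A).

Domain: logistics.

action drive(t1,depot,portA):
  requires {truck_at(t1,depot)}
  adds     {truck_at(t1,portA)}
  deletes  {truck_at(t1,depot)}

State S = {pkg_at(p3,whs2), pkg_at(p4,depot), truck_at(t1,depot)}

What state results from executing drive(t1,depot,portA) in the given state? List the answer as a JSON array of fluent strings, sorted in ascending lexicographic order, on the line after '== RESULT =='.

Compute (S \ del) ∪ add:
  pre ⊆ S: {truck_at(t1,depot)} ⊆ S  — applicable
  S \ del = {pkg_at(p3,whs2), pkg_at(p4,depot)}
  ∪ add   = {pkg_at(p3,whs2), pkg_at(p4,depot), truck_at(t1,portA)}

== RESULT ==
["pkg_at(p3,whs2)", "pkg_at(p4,depot)", "truck_at(t1,portA)"]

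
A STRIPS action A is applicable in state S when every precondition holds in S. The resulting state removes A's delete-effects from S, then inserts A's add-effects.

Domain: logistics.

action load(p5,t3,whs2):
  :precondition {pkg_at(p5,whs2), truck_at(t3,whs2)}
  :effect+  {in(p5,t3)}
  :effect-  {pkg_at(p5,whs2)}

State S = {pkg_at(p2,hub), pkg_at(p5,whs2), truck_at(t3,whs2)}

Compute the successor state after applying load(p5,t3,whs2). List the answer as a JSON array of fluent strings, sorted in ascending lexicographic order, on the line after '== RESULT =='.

Compute (S \ del) ∪ add:
  pre ⊆ S: {pkg_at(p5,whs2), truck_at(t3,whs2)} ⊆ S  — applicable
  S \ del = {pkg_at(p2,hub), truck_at(t3,whs2)}
  ∪ add   = {in(p5,t3), pkg_at(p2,hub), truck_at(t3,whs2)}

== RESULT ==
["in(p5,t3)", "pkg_at(p2,hub)", "truck_at(t3,whs2)"]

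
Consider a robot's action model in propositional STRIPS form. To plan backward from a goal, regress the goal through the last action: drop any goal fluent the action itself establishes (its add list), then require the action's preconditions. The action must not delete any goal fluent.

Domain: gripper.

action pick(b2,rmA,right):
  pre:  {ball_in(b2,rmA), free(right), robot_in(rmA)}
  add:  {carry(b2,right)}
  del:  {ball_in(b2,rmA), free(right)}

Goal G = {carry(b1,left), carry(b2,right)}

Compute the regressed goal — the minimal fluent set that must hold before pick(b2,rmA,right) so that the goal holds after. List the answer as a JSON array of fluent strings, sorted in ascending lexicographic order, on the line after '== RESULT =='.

Compute (G \ add) ∪ pre:
  G ∩ del = {}  (empty — regression defined)
  G \ add = {carry(b1,left), carry(b2,right)} \ {carry(b2,right)} = {carry(b1,left)}
  ∪ pre   = {carry(b1,left)} ∪ {ball_in(b2,rmA), free(right), robot_in(rmA)}
          = {ball_in(b2,rmA), carry(b1,left), free(right), robot_in(rmA)}

== RESULT ==
["ball_in(b2,rmA)", "carry(b1,left)", "free(right)", "robot_in(rmA)"]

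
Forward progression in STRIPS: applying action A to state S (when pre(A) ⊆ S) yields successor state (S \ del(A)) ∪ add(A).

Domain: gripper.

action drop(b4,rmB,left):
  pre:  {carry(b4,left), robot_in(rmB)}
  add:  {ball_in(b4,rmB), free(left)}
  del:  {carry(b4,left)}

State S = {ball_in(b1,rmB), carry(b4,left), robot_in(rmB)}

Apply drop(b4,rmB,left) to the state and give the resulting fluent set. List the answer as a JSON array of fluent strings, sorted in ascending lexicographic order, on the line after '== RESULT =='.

Compute (S \ del) ∪ add:
  pre ⊆ S: {carry(b4,left), robot_in(rmB)} ⊆ S  — applicable
  S \ del = {ball_in(b1,rmB), robot_in(rmB)}
  ∪ add   = {ball_in(b1,rmB), ball_in(b4,rmB), free(left), robot_in(rmB)}

== RESULT ==
["ball_in(b1,rmB)", "ball_in(b4,rmB)", "free(left)", "robot_in(rmB)"]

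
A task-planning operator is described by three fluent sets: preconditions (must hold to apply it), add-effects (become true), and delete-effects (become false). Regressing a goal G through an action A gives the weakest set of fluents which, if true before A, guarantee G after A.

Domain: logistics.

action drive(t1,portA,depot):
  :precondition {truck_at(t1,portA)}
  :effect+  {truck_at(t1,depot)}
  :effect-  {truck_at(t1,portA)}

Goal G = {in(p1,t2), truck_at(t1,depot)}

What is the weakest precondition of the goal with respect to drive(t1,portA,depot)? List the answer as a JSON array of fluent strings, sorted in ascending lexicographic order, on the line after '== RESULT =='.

Regress:
  G ∩ del = {}  (empty — regression defined)
  G \ add = {in(p1,t2), truck_at(t1,depot)} \ {truck_at(t1,depot)} = {in(p1,t2)}
  ∪ pre   = {in(p1,t2)} ∪ {truck_at(t1,portA)}
          = {in(p1,t2), truck_at(t1,portA)}

== RESULT ==
["in(p1,t2)", "truck_at(t1,portA)"]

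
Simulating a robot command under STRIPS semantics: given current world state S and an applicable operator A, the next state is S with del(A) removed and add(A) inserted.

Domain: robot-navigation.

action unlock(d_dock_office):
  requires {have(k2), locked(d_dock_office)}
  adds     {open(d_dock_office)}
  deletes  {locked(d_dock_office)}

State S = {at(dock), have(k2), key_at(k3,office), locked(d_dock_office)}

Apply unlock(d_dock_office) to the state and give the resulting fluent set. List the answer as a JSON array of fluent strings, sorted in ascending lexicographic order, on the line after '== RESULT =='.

Compute (S \ del) ∪ add:
  pre ⊆ S: {have(k2), locked(d_dock_office)} ⊆ S  — applicable
  S \ del = {at(dock), have(k2), key_at(k3,office)}
  ∪ add   = {at(dock), have(k2), key_at(k3,office), open(d_dock_office)}

== RESULT ==
["at(dock)", "have(k2)", "key_at(k3,office)", "open(d_dock_office)"]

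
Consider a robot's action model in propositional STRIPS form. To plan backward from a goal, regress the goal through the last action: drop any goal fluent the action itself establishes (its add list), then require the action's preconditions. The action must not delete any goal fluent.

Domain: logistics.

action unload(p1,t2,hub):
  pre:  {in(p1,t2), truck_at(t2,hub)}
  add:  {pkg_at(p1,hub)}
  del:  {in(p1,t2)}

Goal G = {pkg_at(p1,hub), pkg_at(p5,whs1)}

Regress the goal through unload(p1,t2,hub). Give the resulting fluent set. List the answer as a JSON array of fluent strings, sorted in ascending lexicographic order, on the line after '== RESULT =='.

Compute (G \ add) ∪ pre:
  G ∩ del = {}  (empty — regression defined)
  G \ add = {pkg_at(p1,hub), pkg_at(p5,whs1)} \ {pkg_at(p1,hub)} = {pkg_at(p5,whs1)}
  ∪ pre   = {pkg_at(p5,whs1)} ∪ {in(p1,t2), truck_at(t2,hub)}
          = {in(p1,t2), pkg_at(p5,whs1), truck_at(t2,hub)}

== RESULT ==
["in(p1,t2)", "pkg_at(p5,whs1)", "truck_at(t2,hub)"]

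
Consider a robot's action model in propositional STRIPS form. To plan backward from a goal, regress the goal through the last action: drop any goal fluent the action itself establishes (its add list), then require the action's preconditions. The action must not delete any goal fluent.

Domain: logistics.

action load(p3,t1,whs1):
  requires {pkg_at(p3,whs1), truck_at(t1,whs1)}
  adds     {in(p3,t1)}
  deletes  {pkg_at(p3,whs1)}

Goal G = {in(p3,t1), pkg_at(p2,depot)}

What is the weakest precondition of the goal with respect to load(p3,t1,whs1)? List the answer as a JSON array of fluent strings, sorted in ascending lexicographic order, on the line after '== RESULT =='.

Regress:
  G ∩ del = {}  (empty — regression defined)
  G \ add = {in(p3,t1), pkg_at(p2,depot)} \ {in(p3,t1)} = {pkg_at(p2,depot)}
  ∪ pre   = {pkg_at(p2,depot)} ∪ {pkg_at(p3,whs1), truck_at(t1,whs1)}
          = {pkg_at(p2,depot), pkg_at(p3,whs1), truck_at(t1,whs1)}

== RESULT ==
["pkg_at(p2,depot)", "pkg_at(p3,whs1)", "truck_at(t1,whs1)"]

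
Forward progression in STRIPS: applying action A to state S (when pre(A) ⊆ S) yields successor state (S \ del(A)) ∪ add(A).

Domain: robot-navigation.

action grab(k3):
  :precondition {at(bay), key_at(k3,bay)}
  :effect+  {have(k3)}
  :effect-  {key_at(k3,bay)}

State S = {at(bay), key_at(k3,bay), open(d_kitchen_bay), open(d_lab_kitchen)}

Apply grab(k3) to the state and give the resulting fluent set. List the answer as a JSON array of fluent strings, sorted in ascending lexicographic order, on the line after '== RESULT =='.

Compute (S \ del) ∪ add:
  pre ⊆ S: {at(bay), key_at(k3,bay)} ⊆ S  — applicable
  S \ del = {at(bay), open(d_kitchen_bay), open(d_lab_kitchen)}
  ∪ add   = {at(bay), have(k3), open(d_kitchen_bay), open(d_lab_kitchen)}

== RESULT ==
["at(bay)", "have(k3)", "open(d_kitchen_bay)", "open(d_lab_kitchen)"]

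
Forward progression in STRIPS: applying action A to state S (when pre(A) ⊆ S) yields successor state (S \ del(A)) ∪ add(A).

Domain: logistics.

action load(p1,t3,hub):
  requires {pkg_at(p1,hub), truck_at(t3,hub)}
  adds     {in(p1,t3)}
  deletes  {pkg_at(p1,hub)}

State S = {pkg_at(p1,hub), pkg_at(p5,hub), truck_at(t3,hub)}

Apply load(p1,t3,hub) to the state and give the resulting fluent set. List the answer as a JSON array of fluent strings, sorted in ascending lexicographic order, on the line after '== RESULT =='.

Compute (S \ del) ∪ add:
  pre ⊆ S: {pkg_at(p1,hub), truck_at(t3,hub)} ⊆ S  — applicable
  S \ del = {pkg_at(p5,hub), truck_at(t3,hub)}
  ∪ add   = {in(p1,t3), pkg_at(p5,hub), truck_at(t3,hub)}

== RESULT ==
["in(p1,t3)", "pkg_at(p5,hub)", "truck_at(t3,hub)"]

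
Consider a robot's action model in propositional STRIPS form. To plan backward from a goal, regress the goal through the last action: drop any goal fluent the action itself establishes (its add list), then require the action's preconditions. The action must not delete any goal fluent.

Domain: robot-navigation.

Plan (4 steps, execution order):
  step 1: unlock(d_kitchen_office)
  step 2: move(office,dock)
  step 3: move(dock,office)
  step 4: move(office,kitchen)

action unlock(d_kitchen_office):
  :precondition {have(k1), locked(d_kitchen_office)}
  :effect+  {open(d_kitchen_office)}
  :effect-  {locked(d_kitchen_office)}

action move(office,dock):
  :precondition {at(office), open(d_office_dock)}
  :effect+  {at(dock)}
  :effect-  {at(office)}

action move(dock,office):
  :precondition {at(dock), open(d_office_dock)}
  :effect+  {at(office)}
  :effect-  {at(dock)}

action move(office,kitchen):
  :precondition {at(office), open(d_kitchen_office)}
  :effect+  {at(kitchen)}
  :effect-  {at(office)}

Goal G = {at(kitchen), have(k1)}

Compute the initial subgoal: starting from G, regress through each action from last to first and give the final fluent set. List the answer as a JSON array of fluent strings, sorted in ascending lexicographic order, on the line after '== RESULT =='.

Work backward from the goal:
  through step 4 (move(office,kitchen)): drop {at(kitchen)}, keep {have(k1)}, require {at(office), open(d_kitchen_office)}
    → {at(office), have(k1), open(d_kitchen_office)}
  through step 3 (move(dock,office)): drop {at(office)}, keep {have(k1), open(d_kitchen_office)}, require {at(dock), open(d_office_dock)}
    → {at(dock), have(k1), open(d_kitchen_office), open(d_office_dock)}
  through step 2 (move(office,dock)): drop {at(dock)}, keep {have(k1), open(d_kitchen_office), open(d_office_dock)}, require {at(office), open(d_office_dock)}
    → {at(office), have(k1), open(d_kitchen_office), open(d_office_dock)}
  through step 1 (unlock(d_kitchen_office)): drop {open(d_kitchen_office)}, keep {at(office), have(k1), open(d_office_dock)}, require {have(k1), locked(d_kitchen_office)}
    → {at(office), have(k1), locked(d_kitchen_office), open(d_office_dock)}

== RESULT ==
["at(office)", "have(k1)", "locked(d_kitchen_office)", "open(d_office_dock)"]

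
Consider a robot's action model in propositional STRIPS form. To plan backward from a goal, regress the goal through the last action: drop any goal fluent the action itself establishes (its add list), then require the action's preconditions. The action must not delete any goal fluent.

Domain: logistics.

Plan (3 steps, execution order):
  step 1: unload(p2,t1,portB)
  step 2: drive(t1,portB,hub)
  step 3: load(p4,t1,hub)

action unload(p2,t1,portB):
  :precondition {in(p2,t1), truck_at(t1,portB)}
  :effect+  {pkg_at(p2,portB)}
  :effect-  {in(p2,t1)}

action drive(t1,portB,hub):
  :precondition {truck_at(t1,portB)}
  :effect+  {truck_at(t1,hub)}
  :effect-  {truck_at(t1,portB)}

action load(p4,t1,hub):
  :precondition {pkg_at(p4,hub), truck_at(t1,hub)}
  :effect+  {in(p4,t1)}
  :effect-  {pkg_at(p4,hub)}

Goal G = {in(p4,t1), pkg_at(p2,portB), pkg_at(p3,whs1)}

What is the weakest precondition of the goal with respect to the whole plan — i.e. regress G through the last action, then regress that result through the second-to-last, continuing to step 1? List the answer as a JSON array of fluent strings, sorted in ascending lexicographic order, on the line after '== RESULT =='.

Regress step by step:
  through step 3 (load(p4,t1,hub)): drop {in(p4,t1)}, keep {pkg_at(p2,portB), pkg_at(p3,whs1)}, require {pkg_at(p4,hub), truck_at(t1,hub)}
    → {pkg_at(p2,portB), pkg_at(p3,whs1), pkg_at(p4,hub), truck_at(t1,hub)}
  through step 2 (drive(t1,portB,hub)): drop {truck_at(t1,hub)}, keep {pkg_at(p2,portB), pkg_at(p3,whs1), pkg_at(p4,hub)}, require {truck_at(t1,portB)}
    → {pkg_at(p2,portB), pkg_at(p3,whs1), pkg_at(p4,hub), truck_at(t1,portB)}
  through step 1 (unload(p2,t1,portB)): drop {pkg_at(p2,portB)}, keep {pkg_at(p3,whs1), pkg_at(p4,hub), truck_at(t1,portB)}, require {in(p2,t1), truck_at(t1,portB)}
    → {in(p2,t1), pkg_at(p3,whs1), pkg_at(p4,hub), truck_at(t1,portB)}

== RESULT ==
["in(p2,t1)", "pkg_at(p3,whs1)", "pkg_at(p4,hub)", "truck_at(t1,portB)"]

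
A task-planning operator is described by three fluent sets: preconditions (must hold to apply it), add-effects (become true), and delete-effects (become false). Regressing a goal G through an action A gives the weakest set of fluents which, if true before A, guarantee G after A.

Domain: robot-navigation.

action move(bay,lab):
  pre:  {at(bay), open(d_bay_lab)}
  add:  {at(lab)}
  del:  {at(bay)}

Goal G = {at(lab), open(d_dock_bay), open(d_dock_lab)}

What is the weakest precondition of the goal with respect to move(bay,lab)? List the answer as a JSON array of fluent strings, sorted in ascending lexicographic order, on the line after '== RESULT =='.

Regress:
  G ∩ del = {}  (empty — regression defined)
  G \ add = {at(lab), open(d_dock_bay), open(d_dock_lab)} \ {at(lab)} = {open(d_dock_bay), open(d_dock_lab)}
  ∪ pre   = {open(d_dock_bay), open(d_dock_lab)} ∪ {at(bay), open(d_bay_lab)}
          = {at(bay), open(d_bay_lab), open(d_dock_bay), open(d_dock_lab)}

== RESULT ==
["at(bay)", "open(d_bay_lab)", "open(d_dock_bay)", "open(d_dock_lab)"]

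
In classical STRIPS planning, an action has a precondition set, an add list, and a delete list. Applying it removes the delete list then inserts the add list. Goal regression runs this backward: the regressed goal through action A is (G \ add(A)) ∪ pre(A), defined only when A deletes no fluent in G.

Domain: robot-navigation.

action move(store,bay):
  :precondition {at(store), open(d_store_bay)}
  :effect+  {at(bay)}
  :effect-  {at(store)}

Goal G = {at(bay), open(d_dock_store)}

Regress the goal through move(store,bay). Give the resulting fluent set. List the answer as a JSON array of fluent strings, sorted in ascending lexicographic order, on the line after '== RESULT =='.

Regress:
  G ∩ del = {}  (empty — regression defined)
  G \ add = {at(bay), open(d_dock_store)} \ {at(bay)} = {open(d_dock_store)}
  ∪ pre   = {open(d_dock_store)} ∪ {at(store), open(d_store_bay)}
          = {at(store), open(d_dock_store), open(d_store_bay)}

== RESULT ==
["at(store)", "open(d_dock_store)", "open(d_store_bay)"]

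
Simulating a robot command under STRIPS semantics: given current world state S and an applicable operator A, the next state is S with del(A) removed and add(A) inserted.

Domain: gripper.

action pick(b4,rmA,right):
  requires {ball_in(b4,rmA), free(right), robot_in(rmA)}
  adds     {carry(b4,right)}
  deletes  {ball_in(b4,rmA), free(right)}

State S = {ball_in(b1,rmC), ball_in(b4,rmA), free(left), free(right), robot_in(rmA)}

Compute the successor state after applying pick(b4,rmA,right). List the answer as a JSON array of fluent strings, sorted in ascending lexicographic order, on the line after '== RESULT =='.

Progress:
  pre ⊆ S: {ball_in(b4,rmA), free(right), robot_in(rmA)} ⊆ S  — applicable
  S \ del = {ball_in(b1,rmC), free(left), robot_in(rmA)}
  ∪ add   = {ball_in(b1,rmC), carry(b4,right), free(left), robot_in(rmA)}

== RESULT ==
["ball_in(b1,rmC)", "carry(b4,right)", "free(left)", "robot_in(rmA)"]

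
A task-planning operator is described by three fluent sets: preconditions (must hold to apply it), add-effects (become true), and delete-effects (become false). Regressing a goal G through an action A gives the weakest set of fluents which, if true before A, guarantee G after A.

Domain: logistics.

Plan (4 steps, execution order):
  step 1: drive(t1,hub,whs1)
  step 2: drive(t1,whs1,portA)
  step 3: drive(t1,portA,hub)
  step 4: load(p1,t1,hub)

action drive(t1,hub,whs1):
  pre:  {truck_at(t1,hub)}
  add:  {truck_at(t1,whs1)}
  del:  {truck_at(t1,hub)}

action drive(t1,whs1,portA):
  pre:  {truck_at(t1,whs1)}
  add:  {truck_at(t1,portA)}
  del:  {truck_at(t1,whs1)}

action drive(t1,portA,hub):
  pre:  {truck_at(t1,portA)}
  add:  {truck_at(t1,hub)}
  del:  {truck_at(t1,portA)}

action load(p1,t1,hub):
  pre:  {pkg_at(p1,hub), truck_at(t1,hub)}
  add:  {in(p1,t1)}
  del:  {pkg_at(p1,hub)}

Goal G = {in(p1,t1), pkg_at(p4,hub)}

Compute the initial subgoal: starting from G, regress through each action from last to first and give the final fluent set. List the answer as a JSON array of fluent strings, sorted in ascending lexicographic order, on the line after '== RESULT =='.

Work backward from the goal:
  through step 4 (load(p1,t1,hub)): drop {in(p1,t1)}, keep {pkg_at(p4,hub)}, require {pkg_at(p1,hub), truck_at(t1,hub)}
    → {pkg_at(p1,hub), pkg_at(p4,hub), truck_at(t1,hub)}
  through step 3 (drive(t1,portA,hub)): drop {truck_at(t1,hub)}, keep {pkg_at(p1,hub), pkg_at(p4,hub)}, require {truck_at(t1,portA)}
    → {pkg_at(p1,hub), pkg_at(p4,hub), truck_at(t1,portA)}
  through step 2 (drive(t1,whs1,portA)): drop {truck_at(t1,portA)}, keep {pkg_at(p1,hub), pkg_at(p4,hub)}, require {truck_at(t1,whs1)}
    → {pkg_at(p1,hub), pkg_at(p4,hub), truck_at(t1,whs1)}
  through step 1 (drive(t1,hub,whs1)): drop {truck_at(t1,whs1)}, keep {pkg_at(p1,hub), pkg_at(p4,hub)}, require {truck_at(t1,hub)}
    → {pkg_at(p1,hub), pkg_at(p4,hub), truck_at(t1,hub)}

== RESULT ==
["pkg_at(p1,hub)", "pkg_at(p4,hub)", "truck_at(t1,hub)"]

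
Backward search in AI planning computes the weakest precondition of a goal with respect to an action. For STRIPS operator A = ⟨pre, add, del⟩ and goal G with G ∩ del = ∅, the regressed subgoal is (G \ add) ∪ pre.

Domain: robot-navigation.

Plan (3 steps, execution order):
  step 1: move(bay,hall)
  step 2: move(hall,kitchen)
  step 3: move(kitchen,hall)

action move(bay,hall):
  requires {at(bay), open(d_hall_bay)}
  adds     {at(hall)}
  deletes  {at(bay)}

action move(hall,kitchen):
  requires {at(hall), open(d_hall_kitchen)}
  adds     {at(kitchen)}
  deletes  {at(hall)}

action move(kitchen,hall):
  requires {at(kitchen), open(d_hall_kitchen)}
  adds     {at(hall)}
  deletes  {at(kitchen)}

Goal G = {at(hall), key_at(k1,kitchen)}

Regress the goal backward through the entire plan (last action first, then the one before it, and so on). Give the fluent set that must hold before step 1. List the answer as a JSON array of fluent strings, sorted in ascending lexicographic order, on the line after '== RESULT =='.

Regress step by step:
  through step 3 (move(kitchen,hall)): drop {at(hall)}, keep {key_at(k1,kitchen)}, require {at(kitchen), open(d_hall_kitchen)}
    → {at(kitchen), key_at(k1,kitchen), open(d_hall_kitchen)}
  through step 2 (move(hall,kitchen)): drop {at(kitchen)}, keep {key_at(k1,kitchen), open(d_hall_kitchen)}, require {at(hall), open(d_hall_kitchen)}
    → {at(hall), key_at(k1,kitchen), open(d_hall_kitchen)}
  through step 1 (move(bay,hall)): drop {at(hall)}, keep {key_at(k1,kitchen), open(d_hall_kitchen)}, require {at(bay), open(d_hall_bay)}
    → {at(bay), key_at(k1,kitchen), open(d_hall_bay), open(d_hall_kitchen)}

== RESULT ==
["at(bay)", "key_at(k1,kitchen)", "open(d_hall_bay)", "open(d_hall_kitchen)"]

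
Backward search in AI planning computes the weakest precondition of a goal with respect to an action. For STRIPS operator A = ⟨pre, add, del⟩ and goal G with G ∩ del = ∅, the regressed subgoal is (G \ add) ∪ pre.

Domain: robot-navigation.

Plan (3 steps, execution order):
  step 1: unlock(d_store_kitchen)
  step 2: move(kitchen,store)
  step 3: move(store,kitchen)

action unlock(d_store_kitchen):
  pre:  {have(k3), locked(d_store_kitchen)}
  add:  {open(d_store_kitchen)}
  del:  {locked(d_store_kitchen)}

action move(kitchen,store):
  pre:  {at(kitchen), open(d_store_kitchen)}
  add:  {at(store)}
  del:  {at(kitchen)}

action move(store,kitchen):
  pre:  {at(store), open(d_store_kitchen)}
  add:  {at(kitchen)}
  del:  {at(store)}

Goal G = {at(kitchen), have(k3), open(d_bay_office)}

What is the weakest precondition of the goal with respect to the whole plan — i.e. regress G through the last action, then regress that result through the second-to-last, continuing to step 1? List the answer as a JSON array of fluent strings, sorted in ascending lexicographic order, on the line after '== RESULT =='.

Work backward from the goal:
  through step 3 (move(store,kitchen)): drop {at(kitchen)}, keep {have(k3), open(d_bay_office)}, require {at(store), open(d_store_kitchen)}
    → {at(store), have(k3), open(d_bay_office), open(d_store_kitchen)}
  through step 2 (move(kitchen,store)): drop {at(store)}, keep {have(k3), open(d_bay_office), open(d_store_kitchen)}, require {at(kitchen), open(d_store_kitchen)}
    → {at(kitchen), have(k3), open(d_bay_office), open(d_store_kitchen)}
  through step 1 (unlock(d_store_kitchen)): drop {open(d_store_kitchen)}, keep {at(kitchen), have(k3), open(d_bay_office)}, require {have(k3), locked(d_store_kitchen)}
    → {at(kitchen), have(k3), locked(d_store_kitchen), open(d_bay_office)}

== RESULT ==
["at(kitchen)", "have(k3)", "locked(d_store_kitchen)", "open(d_bay_office)"]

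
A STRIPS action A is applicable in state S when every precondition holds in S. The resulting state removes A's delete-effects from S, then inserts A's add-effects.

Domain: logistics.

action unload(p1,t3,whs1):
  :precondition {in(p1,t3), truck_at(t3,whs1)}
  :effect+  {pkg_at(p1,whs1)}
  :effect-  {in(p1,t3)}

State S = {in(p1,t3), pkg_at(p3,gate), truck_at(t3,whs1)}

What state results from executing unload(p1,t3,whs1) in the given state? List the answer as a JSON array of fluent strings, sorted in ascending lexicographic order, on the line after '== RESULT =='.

Compute (S \ del) ∪ add:
  pre ⊆ S: {in(p1,t3), truck_at(t3,whs1)} ⊆ S  — applicable
  S \ del = {pkg_at(p3,gate), truck_at(t3,whs1)}
  ∪ add   = {pkg_at(p1,whs1), pkg_at(p3,gate), truck_at(t3,whs1)}

== RESULT ==
["pkg_at(p1,whs1)", "pkg_at(p3,gate)", "truck_at(t3,whs1)"]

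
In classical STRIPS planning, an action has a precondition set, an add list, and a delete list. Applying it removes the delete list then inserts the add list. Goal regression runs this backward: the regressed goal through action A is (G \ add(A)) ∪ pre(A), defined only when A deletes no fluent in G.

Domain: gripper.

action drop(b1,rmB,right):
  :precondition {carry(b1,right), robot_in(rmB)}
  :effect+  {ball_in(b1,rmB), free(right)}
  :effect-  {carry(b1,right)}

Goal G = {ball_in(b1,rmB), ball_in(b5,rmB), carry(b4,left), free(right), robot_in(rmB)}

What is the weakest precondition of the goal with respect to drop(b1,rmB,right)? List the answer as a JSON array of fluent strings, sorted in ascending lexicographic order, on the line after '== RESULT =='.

Compute (G \ add) ∪ pre:
  G ∩ del = {}  (empty — regression defined)
  G \ add = {ball_in(b1,rmB), ball_in(b5,rmB), carry(b4,left), free(right), robot_in(rmB)} \ {ball_in(b1,rmB), free(right)} = {ball_in(b5,rmB), carry(b4,left), robot_in(rmB)}
  ∪ pre   = {ball_in(b5,rmB), carry(b4,left), robot_in(rmB)} ∪ {carry(b1,right), robot_in(rmB)}
          = {ball_in(b5,rmB), carry(b1,right), carry(b4,left), robot_in(rmB)}

== RESULT ==
["ball_in(b5,rmB)", "carry(b1,right)", "carry(b4,left)", "robot_in(rmB)"]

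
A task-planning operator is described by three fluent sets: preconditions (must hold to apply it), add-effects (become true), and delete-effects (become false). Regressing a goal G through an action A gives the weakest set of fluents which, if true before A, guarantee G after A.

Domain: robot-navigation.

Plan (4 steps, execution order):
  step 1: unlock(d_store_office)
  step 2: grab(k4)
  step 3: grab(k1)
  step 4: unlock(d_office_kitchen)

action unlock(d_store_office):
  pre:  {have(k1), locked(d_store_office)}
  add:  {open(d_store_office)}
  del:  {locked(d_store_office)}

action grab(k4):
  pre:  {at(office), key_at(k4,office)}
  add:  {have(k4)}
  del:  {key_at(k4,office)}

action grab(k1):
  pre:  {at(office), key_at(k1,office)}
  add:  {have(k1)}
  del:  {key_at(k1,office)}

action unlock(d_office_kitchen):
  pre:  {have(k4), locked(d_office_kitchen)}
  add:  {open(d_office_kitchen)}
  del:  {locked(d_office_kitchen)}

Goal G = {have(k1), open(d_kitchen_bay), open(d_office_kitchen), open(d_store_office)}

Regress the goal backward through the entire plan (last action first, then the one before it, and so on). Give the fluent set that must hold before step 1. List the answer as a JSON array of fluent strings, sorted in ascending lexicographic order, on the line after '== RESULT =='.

Regress step by step:
  through step 4 (unlock(d_office_kitchen)): drop {open(d_office_kitchen)}, keep {have(k1), open(d_kitchen_bay), open(d_store_office)}, require {have(k4), locked(d_office_kitchen)}
    → {have(k1), have(k4), locked(d_office_kitchen), open(d_kitchen_bay), open(d_store_office)}
  through step 3 (grab(k1)): drop {have(k1)}, keep {have(k4), locked(d_office_kitchen), open(d_kitchen_bay), open(d_store_office)}, require {at(office), key_at(k1,office)}
    → {at(office), have(k4), key_at(k1,office), locked(d_office_kitchen), open(d_kitchen_bay), open(d_store_office)}
  through step 2 (grab(k4)): drop {have(k4)}, keep {at(office), key_at(k1,office), locked(d_office_kitchen), open(d_kitchen_bay), open(d_store_office)}, require {at(office), key_at(k4,office)}
    → {at(office), key_at(k1,office), key_at(k4,office), locked(d_office_kitchen), open(d_kitchen_bay), open(d_store_office)}
  through step 1 (unlock(d_store_office)): drop {open(d_store_office)}, keep {at(office), key_at(k1,office), key_at(k4,office), locked(d_office_kitchen), open(d_kitchen_bay)}, require {have(k1), locked(d_store_office)}
    → {at(office), have(k1), key_at(k1,office), key_at(k4,office), locked(d_office_kitchen), locked(d_store_office), open(d_kitchen_bay)}

== RESULT ==
["at(office)", "have(k1)", "key_at(k1,office)", "key_at(k4,office)", "locked(d_office_kitchen)", "locked(d_store_office)", "open(d_kitchen_bay)"]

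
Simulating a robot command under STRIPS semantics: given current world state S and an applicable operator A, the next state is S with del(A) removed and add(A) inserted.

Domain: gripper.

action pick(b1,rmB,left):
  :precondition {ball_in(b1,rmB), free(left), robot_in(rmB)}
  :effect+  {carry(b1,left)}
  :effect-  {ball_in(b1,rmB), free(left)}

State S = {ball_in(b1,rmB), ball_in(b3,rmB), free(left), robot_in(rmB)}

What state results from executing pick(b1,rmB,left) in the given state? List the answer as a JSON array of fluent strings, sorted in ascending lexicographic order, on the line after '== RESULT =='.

Progress:
  pre ⊆ S: {ball_in(b1,rmB), free(left), robot_in(rmB)} ⊆ S  — applicable
  S \ del = {ball_in(b3,rmB), robot_in(rmB)}
  ∪ add   = {ball_in(b3,rmB), carry(b1,left), robot_in(rmB)}

== RESULT ==
["ball_in(b3,rmB)", "carry(b1,left)", "robot_in(rmB)"]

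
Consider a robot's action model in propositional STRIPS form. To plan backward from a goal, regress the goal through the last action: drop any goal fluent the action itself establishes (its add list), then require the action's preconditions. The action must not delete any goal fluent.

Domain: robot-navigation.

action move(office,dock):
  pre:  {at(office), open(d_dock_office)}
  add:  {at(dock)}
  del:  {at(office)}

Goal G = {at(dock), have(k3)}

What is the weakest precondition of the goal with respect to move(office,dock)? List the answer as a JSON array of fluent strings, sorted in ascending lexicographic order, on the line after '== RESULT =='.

Regress:
  G ∩ del = {}  (empty — regression defined)
  G \ add = {at(dock), have(k3)} \ {at(dock)} = {have(k3)}
  ∪ pre   = {have(k3)} ∪ {at(office), open(d_dock_office)}
          = {at(office), have(k3), open(d_dock_office)}

== RESULT ==
["at(office)", "have(k3)", "open(d_dock_office)"]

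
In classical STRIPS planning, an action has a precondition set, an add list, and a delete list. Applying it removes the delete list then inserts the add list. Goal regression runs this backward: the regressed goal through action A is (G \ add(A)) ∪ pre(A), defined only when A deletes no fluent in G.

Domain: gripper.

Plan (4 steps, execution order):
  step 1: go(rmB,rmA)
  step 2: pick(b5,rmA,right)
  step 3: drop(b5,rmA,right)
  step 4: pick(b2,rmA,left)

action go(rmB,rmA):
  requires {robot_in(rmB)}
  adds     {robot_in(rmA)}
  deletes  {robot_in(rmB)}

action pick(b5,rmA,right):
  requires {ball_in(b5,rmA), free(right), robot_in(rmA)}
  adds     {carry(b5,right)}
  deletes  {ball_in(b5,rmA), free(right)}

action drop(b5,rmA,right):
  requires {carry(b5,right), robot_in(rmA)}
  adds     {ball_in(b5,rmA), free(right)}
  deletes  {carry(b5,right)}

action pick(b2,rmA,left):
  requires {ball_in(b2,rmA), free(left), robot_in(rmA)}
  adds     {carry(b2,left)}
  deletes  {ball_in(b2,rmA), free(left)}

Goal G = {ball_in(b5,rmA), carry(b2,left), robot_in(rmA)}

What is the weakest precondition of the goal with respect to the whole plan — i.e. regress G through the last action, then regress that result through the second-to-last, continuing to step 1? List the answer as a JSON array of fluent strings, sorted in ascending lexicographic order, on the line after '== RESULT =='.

Regress step by step:
  through step 4 (pick(b2,rmA,left)): drop {carry(b2,left)}, keep {ball_in(b5,rmA), robot_in(rmA)}, require {ball_in(b2,rmA), free(left), robot_in(rmA)}
    → {ball_in(b2,rmA), ball_in(b5,rmA), free(left), robot_in(rmA)}
  through step 3 (drop(b5,rmA,right)): drop {ball_in(b5,rmA)}, keep {ball_in(b2,rmA), free(left), robot_in(rmA)}, require {carry(b5,right), robot_in(rmA)}
    → {ball_in(b2,rmA), carry(b5,right), free(left), robot_in(rmA)}
  through step 2 (pick(b5,rmA,right)): drop {carry(b5,right)}, keep {ball_in(b2,rmA), free(left), robot_in(rmA)}, require {ball_in(b5,rmA), free(right), robot_in(rmA)}
    → {ball_in(b2,rmA), ball_in(b5,rmA), free(left), free(right), robot_in(rmA)}
  through step 1 (go(rmB,rmA)): drop {robot_in(rmA)}, keep {ball_in(b2,rmA), ball_in(b5,rmA), free(left), free(right)}, require {robot_in(rmB)}
    → {ball_in(b2,rmA), ball_in(b5,rmA), free(left), free(right), robot_in(rmB)}

== RESULT ==
["ball_in(b2,rmA)", "ball_in(b5,rmA)", "free(left)", "free(right)", "robot_in(rmB)"]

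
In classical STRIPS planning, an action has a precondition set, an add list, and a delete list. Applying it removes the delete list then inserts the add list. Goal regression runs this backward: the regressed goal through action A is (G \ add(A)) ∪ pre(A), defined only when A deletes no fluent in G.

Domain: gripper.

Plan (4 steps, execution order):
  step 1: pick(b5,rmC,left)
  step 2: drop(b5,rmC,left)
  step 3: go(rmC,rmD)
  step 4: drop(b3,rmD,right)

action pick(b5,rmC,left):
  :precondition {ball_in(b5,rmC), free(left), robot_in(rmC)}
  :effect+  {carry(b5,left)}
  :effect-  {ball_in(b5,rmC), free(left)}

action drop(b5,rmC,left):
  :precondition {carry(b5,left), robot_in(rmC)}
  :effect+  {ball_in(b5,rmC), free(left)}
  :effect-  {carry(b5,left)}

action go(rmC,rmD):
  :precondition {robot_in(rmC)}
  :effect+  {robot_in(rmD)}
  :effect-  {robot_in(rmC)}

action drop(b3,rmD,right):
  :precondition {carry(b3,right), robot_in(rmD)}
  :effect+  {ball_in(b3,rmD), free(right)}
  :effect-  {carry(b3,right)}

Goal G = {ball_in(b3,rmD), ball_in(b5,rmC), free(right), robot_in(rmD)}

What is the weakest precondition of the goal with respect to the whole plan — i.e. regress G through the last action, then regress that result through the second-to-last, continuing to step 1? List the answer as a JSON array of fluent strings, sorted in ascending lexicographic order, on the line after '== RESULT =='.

Work backward from the goal:
  through step 4 (drop(b3,rmD,right)): drop {ball_in(b3,rmD), free(right)}, keep {ball_in(b5,rmC), robot_in(rmD)}, require {carry(b3,right), robot_in(rmD)}
    → {ball_in(b5,rmC), carry(b3,right), robot_in(rmD)}
  through step 3 (go(rmC,rmD)): drop {robot_in(rmD)}, keep {ball_in(b5,rmC), carry(b3,right)}, require {robot_in(rmC)}
    → {ball_in(b5,rmC), carry(b3,right), robot_in(rmC)}
  through step 2 (drop(b5,rmC,left)): drop {ball_in(b5,rmC)}, keep {carry(b3,right), robot_in(rmC)}, require {carry(b5,left), robot_in(rmC)}
    → {carry(b3,right), carry(b5,left), robot_in(rmC)}
  through step 1 (pick(b5,rmC,left)): drop {carry(b5,left)}, keep {carry(b3,right), robot_in(rmC)}, require {ball_in(b5,rmC), free(left), robot_in(rmC)}
    → {ball_in(b5,rmC), carry(b3,right), free(left), robot_in(rmC)}

== RESULT ==
["ball_in(b5,rmC)", "carry(b3,right)", "free(left)", "robot_in(rmC)"]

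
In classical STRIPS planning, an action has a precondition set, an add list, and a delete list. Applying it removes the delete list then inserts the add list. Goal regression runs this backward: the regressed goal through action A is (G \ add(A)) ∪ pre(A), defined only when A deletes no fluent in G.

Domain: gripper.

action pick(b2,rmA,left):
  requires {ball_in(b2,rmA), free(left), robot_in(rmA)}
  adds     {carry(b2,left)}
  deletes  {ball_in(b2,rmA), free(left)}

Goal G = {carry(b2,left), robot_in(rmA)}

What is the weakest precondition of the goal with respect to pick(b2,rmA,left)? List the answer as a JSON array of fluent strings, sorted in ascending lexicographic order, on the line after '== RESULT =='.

Compute (G \ add) ∪ pre:
  G ∩ del = {}  (empty — regression defined)
  G \ add = {carry(b2,left), robot_in(rmA)} \ {carry(b2,left)} = {robot_in(rmA)}
  ∪ pre   = {robot_in(rmA)} ∪ {ball_in(b2,rmA), free(left), robot_in(rmA)}
          = {ball_in(b2,rmA), free(left), robot_in(rmA)}

== RESULT ==
["ball_in(b2,rmA)", "free(left)", "robot_in(rmA)"]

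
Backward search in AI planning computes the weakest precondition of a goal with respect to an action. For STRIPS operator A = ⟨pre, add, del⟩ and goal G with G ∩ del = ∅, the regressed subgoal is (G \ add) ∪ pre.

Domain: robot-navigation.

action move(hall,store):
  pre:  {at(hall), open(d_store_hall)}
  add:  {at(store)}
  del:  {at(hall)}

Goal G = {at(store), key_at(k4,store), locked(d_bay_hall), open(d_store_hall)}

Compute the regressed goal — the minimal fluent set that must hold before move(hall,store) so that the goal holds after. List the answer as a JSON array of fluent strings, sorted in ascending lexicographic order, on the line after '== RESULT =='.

Regress:
  G ∩ del = {}  (empty — regression defined)
  G \ add = {at(store), key_at(k4,store), locked(d_bay_hall), open(d_store_hall)} \ {at(store)} = {key_at(k4,store), locked(d_bay_hall), open(d_store_hall)}
  ∪ pre   = {key_at(k4,store), locked(d_bay_hall), open(d_store_hall)} ∪ {at(hall), open(d_store_hall)}
          = {at(hall), key_at(k4,store), locked(d_bay_hall), open(d_store_hall)}

== RESULT ==
["at(hall)", "key_at(k4,store)", "locked(d_bay_hall)", "open(d_store_hall)"]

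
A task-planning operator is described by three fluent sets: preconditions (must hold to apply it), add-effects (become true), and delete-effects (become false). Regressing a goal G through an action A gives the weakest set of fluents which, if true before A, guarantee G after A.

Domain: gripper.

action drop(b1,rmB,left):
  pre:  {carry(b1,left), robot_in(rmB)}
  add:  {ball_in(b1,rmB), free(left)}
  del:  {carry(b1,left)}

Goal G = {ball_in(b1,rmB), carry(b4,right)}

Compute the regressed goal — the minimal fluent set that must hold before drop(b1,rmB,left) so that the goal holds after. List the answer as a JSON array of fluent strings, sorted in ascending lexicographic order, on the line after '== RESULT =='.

Compute (G \ add) ∪ pre:
  G ∩ del = {}  (empty — regression defined)
  G \ add = {ball_in(b1,rmB), carry(b4,right)} \ {ball_in(b1,rmB), free(left)} = {carry(b4,right)}
  ∪ pre   = {carry(b4,right)} ∪ {carry(b1,left), robot_in(rmB)}
          = {carry(b1,left), carry(b4,right), robot_in(rmB)}

== RESULT ==
["carry(b1,left)", "carry(b4,right)", "robot_in(rmB)"]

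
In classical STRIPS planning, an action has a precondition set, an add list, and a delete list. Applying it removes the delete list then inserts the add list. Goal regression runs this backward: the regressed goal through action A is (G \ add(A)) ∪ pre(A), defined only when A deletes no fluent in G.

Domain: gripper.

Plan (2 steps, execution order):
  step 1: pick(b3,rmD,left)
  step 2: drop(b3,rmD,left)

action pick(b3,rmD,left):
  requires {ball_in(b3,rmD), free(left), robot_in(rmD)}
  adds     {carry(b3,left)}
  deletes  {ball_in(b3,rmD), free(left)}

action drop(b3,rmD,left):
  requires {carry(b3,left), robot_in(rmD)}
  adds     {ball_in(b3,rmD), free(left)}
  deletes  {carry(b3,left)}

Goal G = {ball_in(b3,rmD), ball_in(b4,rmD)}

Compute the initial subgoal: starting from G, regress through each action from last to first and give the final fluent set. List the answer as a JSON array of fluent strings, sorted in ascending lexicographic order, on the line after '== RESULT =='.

Regress step by step:
  through step 2 (drop(b3,rmD,left)): drop {ball_in(b3,rmD)}, keep {ball_in(b4,rmD)}, require {carry(b3,left), robot_in(rmD)}
    → {ball_in(b4,rmD), carry(b3,left), robot_in(rmD)}
  through step 1 (pick(b3,rmD,left)): drop {carry(b3,left)}, keep {ball_in(b4,rmD), robot_in(rmD)}, require {ball_in(b3,rmD), free(left), robot_in(rmD)}
    → {ball_in(b3,rmD), ball_in(b4,rmD), free(left), robot_in(rmD)}

== RESULT ==
["ball_in(b3,rmD)", "ball_in(b4,rmD)", "free(left)", "robot_in(rmD)"]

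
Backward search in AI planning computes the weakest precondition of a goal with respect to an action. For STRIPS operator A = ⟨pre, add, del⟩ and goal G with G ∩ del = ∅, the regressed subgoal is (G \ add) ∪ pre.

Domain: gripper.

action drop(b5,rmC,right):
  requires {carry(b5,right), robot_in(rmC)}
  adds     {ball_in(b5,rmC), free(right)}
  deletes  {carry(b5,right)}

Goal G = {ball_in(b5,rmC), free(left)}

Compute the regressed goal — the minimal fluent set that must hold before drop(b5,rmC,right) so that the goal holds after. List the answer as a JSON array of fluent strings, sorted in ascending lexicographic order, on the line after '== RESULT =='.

Compute (G \ add) ∪ pre:
  G ∩ del = {}  (empty — regression defined)
  G \ add = {ball_in(b5,rmC), free(left)} \ {ball_in(b5,rmC), free(right)} = {free(left)}
  ∪ pre   = {free(left)} ∪ {carry(b5,right), robot_in(rmC)}
          = {carry(b5,right), free(left), robot_in(rmC)}

== RESULT ==
["carry(b5,right)", "free(left)", "robot_in(rmC)"]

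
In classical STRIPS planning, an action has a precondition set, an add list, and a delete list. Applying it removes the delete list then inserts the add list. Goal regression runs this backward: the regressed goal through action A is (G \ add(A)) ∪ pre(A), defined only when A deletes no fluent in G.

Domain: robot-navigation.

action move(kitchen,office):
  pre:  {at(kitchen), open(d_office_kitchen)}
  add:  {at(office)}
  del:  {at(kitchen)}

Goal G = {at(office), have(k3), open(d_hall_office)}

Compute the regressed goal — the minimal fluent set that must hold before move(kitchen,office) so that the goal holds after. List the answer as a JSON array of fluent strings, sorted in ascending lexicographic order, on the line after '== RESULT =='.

Regress:
  G ∩ del = {}  (empty — regression defined)
  G \ add = {at(office), have(k3), open(d_hall_office)} \ {at(office)} = {have(k3), open(d_hall_office)}
  ∪ pre   = {have(k3), open(d_hall_office)} ∪ {at(kitchen), open(d_office_kitchen)}
          = {at(kitchen), have(k3), open(d_hall_office), open(d_office_kitchen)}

== RESULT ==
["at(kitchen)", "have(k3)", "open(d_hall_office)", "open(d_office_kitchen)"]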